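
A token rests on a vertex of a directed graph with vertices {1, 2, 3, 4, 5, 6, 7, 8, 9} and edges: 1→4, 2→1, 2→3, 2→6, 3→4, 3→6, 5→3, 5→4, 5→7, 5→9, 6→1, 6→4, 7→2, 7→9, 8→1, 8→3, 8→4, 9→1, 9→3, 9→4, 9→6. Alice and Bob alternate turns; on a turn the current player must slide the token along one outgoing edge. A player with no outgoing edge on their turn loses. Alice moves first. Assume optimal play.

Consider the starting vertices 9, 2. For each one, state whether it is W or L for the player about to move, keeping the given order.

9: W, 2: L

Work bottom-up. With no move the player to move loses. Otherwise the position is W if at least one move leads to an L position for the opponent, and L if every move leads to a W.
Every edge goes from a vertex to one that appears earlier in the order 4, 1, 6, 3, 9, 2, 7, 8, 5, so processing vertices in that order labels each vertex after all of its successors.
4: no outgoing edge → L
1: can move to 4, which is L ⇒ W
6: can move to 4, which is L ⇒ W
3: can move to 4, which is L ⇒ W
9: can move to 4, which is L ⇒ W
2: moves to 3(W), 6(W), 1(W); every one is W ⇒ L
7: can move to 2, which is L ⇒ W
8: can move to 4, which is L ⇒ W
5: can move to 4, which is L ⇒ W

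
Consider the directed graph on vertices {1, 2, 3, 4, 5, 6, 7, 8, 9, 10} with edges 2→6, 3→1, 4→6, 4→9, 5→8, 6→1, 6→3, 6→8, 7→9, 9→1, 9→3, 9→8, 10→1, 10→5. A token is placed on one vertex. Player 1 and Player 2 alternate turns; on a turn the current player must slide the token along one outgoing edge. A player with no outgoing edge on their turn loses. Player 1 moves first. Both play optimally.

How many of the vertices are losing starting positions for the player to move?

Label each position W (a win for the player to move) or L (a loss). A position with no legal move is L; any other position is W exactly when some move reaches an L, and L when every move reaches a W.
Every edge goes from a vertex to one that appears earlier in the order 8, 1, 3, 6, 9, 5, 4, 2, 7, 10, so processing vertices in that order labels each vertex after all of its successors.
8: no outgoing edge → L
1: no outgoing edge → L
3: W (go to 1, an L position)
6: W (go to 1, an L position)
9: W (go to 1, an L position)
5: W (go to 8, an L position)
4: L (options 9(W), 6(W) are all W)
2: L (sole option 6(W) is W)
7: L (sole option 9(W) is W)
10: W (go to 1, an L position)
The L vertices are 1, 2, 4, 7, 8; that is 5 in all.

5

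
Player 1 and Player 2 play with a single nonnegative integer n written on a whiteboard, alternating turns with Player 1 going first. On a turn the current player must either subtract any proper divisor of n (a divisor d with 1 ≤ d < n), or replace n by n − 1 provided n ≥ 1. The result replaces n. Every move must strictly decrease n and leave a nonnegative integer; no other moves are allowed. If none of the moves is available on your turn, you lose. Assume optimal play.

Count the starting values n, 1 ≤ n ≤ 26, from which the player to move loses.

Classify positions by backward induction: terminal positions (no move available) are L. From any other position, the mover wins iff some move reaches an L.
n=0: no move → L
n=1: W (go to 0, an L position)
n=2: L (sole option 1(W) is W)
n=3: W (go to 2, an L position)
n=4: W (go to 2, an L position)
n=5: L (sole option 4(W) is W)
n=6: W (go to 5, an L position)
n=7: L (sole option 6(W) is W)
n=8: W (go to 7, an L position)
n=9: L (options 6(W), 8(W) are all W)
n=10: W (go to 5, an L position)
n=11: L (sole option 10(W) is W)
n=12: W (go to 9, an L position)
n=13: L (sole option 12(W) is W)
n=14: W (go to 7, an L position)
n=15: L (options 10(W), 12(W), 14(W) are all W)
n=16: W (go to 15, an L position)
n=17: L (sole option 16(W) is W)
n=18: W (go to 9, an L position)
n=19: L (sole option 18(W) is W)
n=20: W (go to 15, an L position)
n=21: L (options 14(W), 18(W), 20(W) are all W)
n=22: W (go to 11, an L position)
n=23: L (sole option 22(W) is W)
n=24: W (go to 21, an L position)
n=25: L (options 20(W), 24(W) are all W)
n=26: W (go to 13, an L position)
L entries with 1 ≤ n ≤ 26 (n=0 is outside the asked range and is not counted): n = 2, 5, 7, 9, 11, 13, 15, 17, 19, 21, 23, 25; that makes 12.

12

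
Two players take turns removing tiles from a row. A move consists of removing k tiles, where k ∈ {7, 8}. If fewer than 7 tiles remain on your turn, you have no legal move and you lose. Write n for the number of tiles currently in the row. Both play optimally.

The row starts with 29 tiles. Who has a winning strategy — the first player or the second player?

Build the W/L table. Terminal = L. A non-terminal position is W if it has a move to some L; otherwise it is L.
n=0: no move → L
n=1: no move → L
n=2: no move → L
n=3: no move → L
n=4: no move → L
n=5: no move → L
n=6: no move → L
n=7: can move to 0, which is L ⇒ W
n=8: can move to 1, which is L ⇒ W
n=9: can move to 2, which is L ⇒ W
n=10: can move to 3, which is L ⇒ W
n=11: can move to 4, which is L ⇒ W
n=12: can move to 5, which is L ⇒ W
n=13: can move to 6, which is L ⇒ W
n=14: can move to 6, which is L ⇒ W
n=15: moves to 8(W), 7(W); every one is W ⇒ L
n=16: moves to 9(W), 8(W); every one is W ⇒ L
n=17: moves to 10(W), 9(W); every one is W ⇒ L
n=18: moves to 11(W), 10(W); every one is W ⇒ L
n=19: moves to 12(W), 11(W); every one is W ⇒ L
n=20: moves to 13(W), 12(W); every one is W ⇒ L
n=21: moves to 14(W), 13(W); every one is W ⇒ L
n=22: can move to 15, which is L ⇒ W
n=23: can move to 16, which is L ⇒ W
n=24: can move to 17, which is L ⇒ W
n=25: can move to 18, which is L ⇒ W
n=26: can move to 19, which is L ⇒ W
n=27: can move to 20, which is L ⇒ W
n=28: can move to 21, which is L ⇒ W
n=29: can move to 21, which is L ⇒ W
From 29 the player to move can remove 8, leaving 21, reaching an L position.

The first player wins.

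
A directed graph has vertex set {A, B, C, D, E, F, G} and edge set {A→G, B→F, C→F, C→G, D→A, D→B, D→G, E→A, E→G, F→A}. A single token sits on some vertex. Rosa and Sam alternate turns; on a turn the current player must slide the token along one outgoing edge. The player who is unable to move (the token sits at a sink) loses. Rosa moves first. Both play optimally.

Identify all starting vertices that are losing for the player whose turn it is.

Work bottom-up. With no move the player to move loses. Otherwise the position is W if at least one move leads to an L position for the opponent, and L if every move leads to a W.
Every edge goes from a vertex to one that appears earlier in the order G, A, F, E, C, B, D, so processing vertices in that order labels each vertex after all of its successors.
G: no outgoing edge → L
A: can move to G, which is L ⇒ W
F: the only move is to A(W), a W ⇒ L
E: can move to G, which is L ⇒ W
C: can move to F, which is L ⇒ W
B: can move to F, which is L ⇒ W
D: can move to G, which is L ⇒ W
Reading off the rows marked L gives the requested list; there are 2 such vertices.

F, G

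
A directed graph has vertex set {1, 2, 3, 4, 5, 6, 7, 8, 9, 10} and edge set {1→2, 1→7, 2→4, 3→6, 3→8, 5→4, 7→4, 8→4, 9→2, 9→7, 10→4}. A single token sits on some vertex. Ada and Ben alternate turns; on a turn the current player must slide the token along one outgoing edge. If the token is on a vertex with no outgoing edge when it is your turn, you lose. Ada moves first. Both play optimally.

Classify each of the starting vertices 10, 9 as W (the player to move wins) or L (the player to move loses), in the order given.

Positions with no move are L. A position that does have a move is losing for the player to move precisely when every available move leads to a winning position for the opponent. Fill in the labels:
Every edge goes from a vertex to one that appears earlier in the order 6, 4, 7, 8, 3, 2, 5, 1, 9, 10, so processing vertices in that order labels each vertex after all of its successors.
6: no outgoing edge → L
4: no outgoing edge → L
7: reaches L-position 4 → W
8: reaches L-position 4 → W
3: reaches L-position 6 → W
2: reaches L-position 4 → W
5: reaches L-position 4 → W
1: only reaches 2(W), 7(W), all W → L
9: only reaches 2(W), 7(W), all W → L
10: reaches L-position 4 → W

10: W, 9: L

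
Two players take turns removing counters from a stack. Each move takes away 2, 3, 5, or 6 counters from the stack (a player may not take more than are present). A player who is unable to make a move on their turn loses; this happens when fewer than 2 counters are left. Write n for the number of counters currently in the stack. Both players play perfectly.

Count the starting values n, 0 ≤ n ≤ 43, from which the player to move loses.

12

Compute win/loss labels from the base case upward. A position with no move is L. Any other position is W if it can reach an L in one move, else L.
n=0: no move → L
n=1: no move → L
n=2: W (go to 0, an L position)
n=3: W (go to 1, an L position)
n=4: W (go to 1, an L position)
n=5: W (go to 0, an L position)
n=6: W (go to 1, an L position)
n=7: W (go to 1, an L position)
n=8: L (options 6(W), 5(W), 3(W), 2(W) are all W)
n=9: L (options 7(W), 6(W), 4(W), 3(W) are all W)
n=10: W (go to 8, an L position)
n=11: W (go to 9, an L position)
n=12: W (go to 9, an L position)
n=13: W (go to 8, an L position)
n=14: W (go to 9, an L position)
n=15: W (go to 9, an L position)
n=16: L (options 14(W), 13(W), 11(W), 10(W) are all W)
n=17: L (options 15(W), 14(W), 12(W), 11(W) are all W)
n=18: W (go to 16, an L position)
n=19: W (go to 17, an L position)
n=20: W (go to 17, an L position)
n=21: W (go to 16, an L position)
n=22: W (go to 17, an L position)
n=23: W (go to 17, an L position)
n=24: L (options 22(W), 21(W), 19(W), 18(W) are all W)
n=25: L (options 23(W), 22(W), 20(W), 19(W) are all W)
n=26: W (go to 24, an L position)
n=27: W (go to 25, an L position)
n=28: W (go to 25, an L position)
n=29: W (go to 24, an L position)
n=30: W (go to 25, an L position)
n=31: W (go to 25, an L position)
n=32: L (options 30(W), 29(W), 27(W), 26(W) are all W)
n=33: L (options 31(W), 30(W), 28(W), 27(W) are all W)
n=34: W (go to 32, an L position)
n=35: W (go to 33, an L position)
n=36: W (go to 33, an L position)
n=37: W (go to 32, an L position)
n=38: W (go to 33, an L position)
n=39: W (go to 33, an L position)
n=40: L (options 38(W), 37(W), 35(W), 34(W) are all W)
n=41: L (options 39(W), 38(W), 36(W), 35(W) are all W)
n=42: W (go to 40, an L position)
n=43: W (go to 41, an L position)
L entries with 0 ≤ n ≤ 43: n = 0, 1, 8, 9, 16, 17, 24, 25, 32, 33, 40, 41; that makes 12.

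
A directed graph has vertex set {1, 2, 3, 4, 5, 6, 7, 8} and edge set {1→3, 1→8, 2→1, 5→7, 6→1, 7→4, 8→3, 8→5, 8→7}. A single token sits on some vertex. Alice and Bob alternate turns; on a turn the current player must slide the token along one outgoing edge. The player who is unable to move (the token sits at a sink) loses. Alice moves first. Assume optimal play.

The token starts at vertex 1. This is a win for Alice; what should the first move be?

Classify positions by backward induction: terminal positions (no move available) are L. From any other position, the mover wins iff some move reaches an L.
Every edge goes from a vertex to one that appears earlier in the order 3, 4, 7, 5, 8, 1, 6, 2, so processing vertices in that order labels each vertex after all of its successors.
3: no outgoing edge → L
4: no outgoing edge → L
7: →4(L), so W
5: →7(W) only, which is W, so L
8: →5(L), so W
1: →3(L), so W
6: →1(W) only, which is W, so L
2: →1(W) only, which is W, so L
From 1, the L positions reachable in one move are: 3.

Move to 3.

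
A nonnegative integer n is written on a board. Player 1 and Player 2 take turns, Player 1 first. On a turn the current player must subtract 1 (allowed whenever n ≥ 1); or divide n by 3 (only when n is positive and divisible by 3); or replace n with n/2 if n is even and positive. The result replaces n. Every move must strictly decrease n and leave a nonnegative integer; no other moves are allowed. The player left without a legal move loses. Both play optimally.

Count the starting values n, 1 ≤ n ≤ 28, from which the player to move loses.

Classify positions by backward induction: terminal positions (no move available) are L. From any other position, the mover wins iff some move reaches an L.
n=0: no move → L
n=1: →0(L), so W
n=2: →1(W) only, which is W, so L
n=3: →2(L), so W
n=4: →2(L), so W
n=5: →4(W) only, which is W, so L
n=6: →2(L), so W
n=7: →6(W) only, which is W, so L
n=8: →7(L), so W
n=9: →3(W), 8(W) — all W, so L
n=10: →5(L), so W
n=11: →10(W) only, which is W, so L
n=12: →11(L), so W
n=13: →12(W) only, which is W, so L
n=14: →7(L), so W
n=15: →5(L), so W
n=16: →8(W), 15(W) — all W, so L
n=17: →16(L), so W
n=18: →9(L), so W
n=19: →18(W) only, which is W, so L
n=20: →19(L), so W
n=21: →7(L), so W
n=22: →11(L), so W
n=23: →22(W) only, which is W, so L
n=24: →23(L), so W
n=25: →24(W) only, which is W, so L
n=26: →13(L), so W
n=27: →9(L), so W
n=28: →14(W), 27(W) — all W, so L
L entries with 1 ≤ n ≤ 28 (n=0 is outside the asked range and is not counted): n = 2, 5, 7, 9, 11, 13, 16, 19, 23, 25, 28; that makes 11.

11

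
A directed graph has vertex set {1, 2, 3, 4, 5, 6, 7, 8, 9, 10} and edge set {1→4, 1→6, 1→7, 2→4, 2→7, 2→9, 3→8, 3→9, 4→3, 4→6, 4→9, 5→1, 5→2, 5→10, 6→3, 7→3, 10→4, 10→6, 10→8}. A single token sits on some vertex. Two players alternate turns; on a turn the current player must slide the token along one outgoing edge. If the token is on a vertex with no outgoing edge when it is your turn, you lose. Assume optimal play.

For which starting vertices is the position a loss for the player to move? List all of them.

Work bottom-up. With no move the player to move loses. Otherwise the position is W if at least one move leads to an L position for the opponent, and L if every move leads to a W.
Every edge goes from a vertex to one that appears earlier in the order 9, 8, 3, 6, 7, 4, 10, 2, 1, 5, so processing vertices in that order labels each vertex after all of its successors.
9: no outgoing edge → L
8: no outgoing edge → L
3: can move to 8, which is L ⇒ W
6: the only move is to 3(W), a W ⇒ L
7: the only move is to 3(W), a W ⇒ L
4: can move to 6, which is L ⇒ W
10: can move to 6, which is L ⇒ W
2: can move to 7, which is L ⇒ W
1: can move to 7, which is L ⇒ W
5: moves to 1(W), 2(W), 10(W); every one is W ⇒ L
Reading off the rows marked L gives the requested list; there are 5 such vertices.

5, 6, 7, 8, 9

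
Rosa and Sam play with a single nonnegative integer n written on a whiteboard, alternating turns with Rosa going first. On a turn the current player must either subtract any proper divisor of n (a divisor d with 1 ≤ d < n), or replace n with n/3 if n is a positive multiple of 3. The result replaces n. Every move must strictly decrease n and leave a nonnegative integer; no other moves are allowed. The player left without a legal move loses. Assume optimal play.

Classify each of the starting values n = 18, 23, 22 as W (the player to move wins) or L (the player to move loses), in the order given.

Work bottom-up. With no move the player to move loses. Otherwise the position is W if at least one move leads to an L position for the opponent, and L if every move leads to a W.
n=0: no move → L
n=1: no move → L
n=2: can move to 1, which is L ⇒ W
n=3: can move to 1, which is L ⇒ W
n=4: moves to 2(W), 3(W); every one is W ⇒ L
n=5: can move to 4, which is L ⇒ W
n=6: can move to 4, which is L ⇒ W
n=7: the only move is to 6(W), a W ⇒ L
n=8: can move to 4, which is L ⇒ W
n=9: moves to 3(W), 6(W), 8(W); every one is W ⇒ L
n=10: can move to 9, which is L ⇒ W
n=11: the only move is to 10(W), a W ⇒ L
n=12: can move to 4, which is L ⇒ W
n=13: the only move is to 12(W), a W ⇒ L
n=14: can move to 7, which is L ⇒ W
n=15: moves to 5(W), 10(W), 12(W), 14(W); every one is W ⇒ L
n=16: can move to 15, which is L ⇒ W
n=17: the only move is to 16(W), a W ⇒ L
n=18: can move to 9, which is L ⇒ W
n=19: the only move is to 18(W), a W ⇒ L
n=20: can move to 15, which is L ⇒ W
n=21: can move to 7, which is L ⇒ W
n=22: can move to 11, which is L ⇒ W
n=23: the only move is to 22(W), a W ⇒ L

18: W, 23: L, 22: W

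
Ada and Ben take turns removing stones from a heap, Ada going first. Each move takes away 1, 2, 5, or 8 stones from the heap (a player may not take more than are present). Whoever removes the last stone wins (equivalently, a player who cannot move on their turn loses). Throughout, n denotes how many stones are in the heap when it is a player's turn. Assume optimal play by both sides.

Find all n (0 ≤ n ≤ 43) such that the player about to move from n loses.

0, 3, 6, 9, 12, 15, 18, 21, 24, 27, 30, 33, 36, 39, 42

Work bottom-up. With no move the player to move loses. Otherwise the position is W if at least one move leads to an L position for the opponent, and L if every move leads to a W.
n=0: no move → L
n=1: can move to 0, which is L ⇒ W
n=2: can move to 0, which is L ⇒ W
n=3: moves to 2(W), 1(W); every one is W ⇒ L
n=4: can move to 3, which is L ⇒ W
n=5: can move to 3, which is L ⇒ W
n=6: moves to 5(W), 4(W), 1(W); every one is W ⇒ L
n=7: can move to 6, which is L ⇒ W
n=8: can move to 6, which is L ⇒ W
n=9: moves to 8(W), 7(W), 4(W), 1(W); every one is W ⇒ L
n=10: can move to 9, which is L ⇒ W
n=11: can move to 9, which is L ⇒ W
n=12: moves to 11(W), 10(W), 7(W), 4(W); every one is W ⇒ L
n=13: can move to 12, which is L ⇒ W
n=14: can move to 12, which is L ⇒ W
n=15: moves to 14(W), 13(W), 10(W), 7(W); every one is W ⇒ L
n=16: can move to 15, which is L ⇒ W
n=17: can move to 15, which is L ⇒ W
n=18: moves to 17(W), 16(W), 13(W), 10(W); every one is W ⇒ L
n=19: can move to 18, which is L ⇒ W
n=20: can move to 18, which is L ⇒ W
n=21: moves to 20(W), 19(W), 16(W), 13(W); every one is W ⇒ L
n=22: can move to 21, which is L ⇒ W
n=23: can move to 21, which is L ⇒ W
n=24: moves to 23(W), 22(W), 19(W), 16(W); every one is W ⇒ L
n=25: can move to 24, which is L ⇒ W
n=26: can move to 24, which is L ⇒ W
n=27: moves to 26(W), 25(W), 22(W), 19(W); every one is W ⇒ L
n=28: can move to 27, which is L ⇒ W
n=29: can move to 27, which is L ⇒ W
n=30: moves to 29(W), 28(W), 25(W), 22(W); every one is W ⇒ L
n=31: can move to 30, which is L ⇒ W
n=32: can move to 30, which is L ⇒ W
n=33: moves to 32(W), 31(W), 28(W), 25(W); every one is W ⇒ L
n=34: can move to 33, which is L ⇒ W
n=35: can move to 33, which is L ⇒ W
n=36: moves to 35(W), 34(W), 31(W), 28(W); every one is W ⇒ L
n=37: can move to 36, which is L ⇒ W
n=38: can move to 36, which is L ⇒ W
n=39: moves to 38(W), 37(W), 34(W), 31(W); every one is W ⇒ L
n=40: can move to 39, which is L ⇒ W
n=41: can move to 39, which is L ⇒ W
n=42: moves to 41(W), 40(W), 37(W), 34(W); every one is W ⇒ L
n=43: can move to 42, which is L ⇒ W
The losing starting values of n are exactly the entries labelled L in this table (15 of them).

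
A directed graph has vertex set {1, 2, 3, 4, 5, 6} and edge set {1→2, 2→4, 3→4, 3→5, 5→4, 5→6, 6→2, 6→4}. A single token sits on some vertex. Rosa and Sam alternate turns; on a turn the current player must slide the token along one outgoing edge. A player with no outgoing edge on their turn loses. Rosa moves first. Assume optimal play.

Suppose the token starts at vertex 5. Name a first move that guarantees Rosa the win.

Positions with no move are L. A position that does have a move is losing for the player to move precisely when every available move leads to a winning position for the opponent. Fill in the labels:
Every edge goes from a vertex to one that appears earlier in the order 4, 2, 6, 5, 3, 1, so processing vertices in that order labels each vertex after all of its successors.
4: no outgoing edge → L
2: →4(L), so W
6: →4(L), so W
5: →4(L), so W
3: →4(L), so W
1: →2(W) only, which is W, so L
From 5, the L positions reachable in one move are: 4.

Move to 4.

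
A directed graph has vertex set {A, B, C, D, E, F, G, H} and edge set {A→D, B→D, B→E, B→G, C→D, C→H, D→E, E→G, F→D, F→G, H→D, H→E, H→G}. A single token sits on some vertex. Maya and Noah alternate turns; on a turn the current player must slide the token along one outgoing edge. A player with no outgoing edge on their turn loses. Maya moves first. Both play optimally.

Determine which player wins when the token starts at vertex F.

Maya wins.

Label each position W (a win for the player to move) or L (a loss). A position with no legal move is L; any other position is W exactly when some move reaches an L, and L when every move reaches a W.
Every edge goes from a vertex to one that appears earlier in the order G, E, D, B, A, F, H, C, so processing vertices in that order labels each vertex after all of its successors.
G: no outgoing edge → L
E: →G(L), so W
D: →E(W) only, which is W, so L
B: →D(L), so W
A: →D(L), so W
F: →D(L), so W
H: →D(L), so W
C: →D(L), so W
From F Maya can move to D, reaching an L position.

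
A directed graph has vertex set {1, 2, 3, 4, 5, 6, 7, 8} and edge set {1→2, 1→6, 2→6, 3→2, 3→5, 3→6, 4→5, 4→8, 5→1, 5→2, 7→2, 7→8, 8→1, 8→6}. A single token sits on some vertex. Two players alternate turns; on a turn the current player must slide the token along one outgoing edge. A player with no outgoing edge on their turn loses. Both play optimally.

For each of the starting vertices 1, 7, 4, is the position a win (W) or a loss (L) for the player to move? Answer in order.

1: W, 7: L, 4: W

Use the standard recursion: the mover loses at a terminal position; elsewhere, the mover wins exactly when some move hands the opponent an L position.
Every edge goes from a vertex to one that appears earlier in the order 6, 2, 1, 8, 5, 3, 4, 7, so processing vertices in that order labels each vertex after all of its successors.
6: no outgoing edge → L
2: can move to 6, which is L ⇒ W
1: can move to 6, which is L ⇒ W
8: can move to 6, which is L ⇒ W
5: moves to 1(W), 2(W); every one is W ⇒ L
3: can move to 5, which is L ⇒ W
4: can move to 5, which is L ⇒ W
7: moves to 8(W), 2(W); every one is W ⇒ L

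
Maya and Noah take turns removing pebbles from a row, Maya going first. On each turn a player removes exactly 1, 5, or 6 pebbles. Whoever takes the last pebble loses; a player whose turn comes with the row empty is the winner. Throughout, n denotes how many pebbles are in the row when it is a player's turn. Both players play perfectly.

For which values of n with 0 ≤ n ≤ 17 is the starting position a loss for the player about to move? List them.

Positions with no move are W. A position that does have a move is losing for the player to move precisely when every available move leads to a winning position for the opponent. Fill in the labels:
n=0: no move; the opponent has just taken the last pebble and therefore loses → W
n=1: only reaches 0(W), which is W → L
n=2: reaches L-position 1 → W
n=3: only reaches 2(W), which is W → L
n=4: reaches L-position 3 → W
n=5: only reaches 4(W), 0(W), all W → L
n=6: reaches L-position 5 → W
n=7: reaches L-position 1 → W
n=8: reaches L-position 3 → W
n=9: reaches L-position 3 → W
n=10: reaches L-position 5 → W
n=11: reaches L-position 5 → W
n=12: only reaches 11(W), 7(W), 6(W), all W → L
n=13: reaches L-position 12 → W
n=14: only reaches 13(W), 9(W), 8(W), all W → L
n=15: reaches L-position 14 → W
n=16: only reaches 15(W), 11(W), 10(W), all W → L
n=17: reaches L-position 16 → W
Reading off the rows marked L gives the requested list; there are 6 such values of n.

1, 3, 5, 12, 14, 16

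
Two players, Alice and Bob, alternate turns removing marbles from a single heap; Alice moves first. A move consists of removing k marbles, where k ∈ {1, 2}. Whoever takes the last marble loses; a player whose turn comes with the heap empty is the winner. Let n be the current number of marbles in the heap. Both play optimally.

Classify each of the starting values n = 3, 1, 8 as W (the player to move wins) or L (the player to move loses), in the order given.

3: W, 1: L, 8: W

Compute win/loss labels from the base case upward. A position with no move is W. Any other position is W if it can reach an L in one move, else L.
n=0: no move; the opponent has just taken the last marble and therefore loses → W
n=1: the only move is to 0(W), a W ⇒ L
n=2: can move to 1, which is L ⇒ W
n=3: can move to 1, which is L ⇒ W
n=4: moves to 3(W), 2(W); every one is W ⇒ L
n=5: can move to 4, which is L ⇒ W
n=6: can move to 4, which is L ⇒ W
n=7: moves to 6(W), 5(W); every one is W ⇒ L
n=8: can move to 7, which is L ⇒ W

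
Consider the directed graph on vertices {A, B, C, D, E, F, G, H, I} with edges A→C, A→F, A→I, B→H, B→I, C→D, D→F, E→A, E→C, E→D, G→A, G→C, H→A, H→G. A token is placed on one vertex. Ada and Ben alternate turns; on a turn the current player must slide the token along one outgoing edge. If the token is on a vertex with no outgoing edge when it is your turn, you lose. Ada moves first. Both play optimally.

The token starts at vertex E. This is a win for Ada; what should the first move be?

Move to C.

Positions with no move are L. A position that does have a move is losing for the player to move precisely when every available move leads to a winning position for the opponent. Fill in the labels:
Every edge goes from a vertex to one that appears earlier in the order F, I, D, C, A, G, H, E, B, so processing vertices in that order labels each vertex after all of its successors.
F: no outgoing edge → L
I: no outgoing edge → L
D: reaches L-position F → W
C: only reaches D(W), which is W → L
A: reaches L-position C → W
G: reaches L-position C → W
H: only reaches G(W), A(W), all W → L
E: reaches L-position C → W
B: reaches L-position H → W
From E, the L positions reachable in one move are: C.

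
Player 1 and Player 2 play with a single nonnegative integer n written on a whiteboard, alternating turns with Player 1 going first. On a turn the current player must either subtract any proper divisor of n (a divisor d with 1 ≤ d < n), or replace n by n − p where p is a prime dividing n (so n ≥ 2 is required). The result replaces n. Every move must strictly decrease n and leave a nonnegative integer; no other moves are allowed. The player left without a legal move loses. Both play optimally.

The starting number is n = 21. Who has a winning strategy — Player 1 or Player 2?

Player 1 wins.

Label each position W (a win for the player to move) or L (a loss). A position with no legal move is L; any other position is W exactly when some move reaches an L, and L when every move reaches a W.
n=0: no move → L
n=1: no move → L
n=2: reaches L-position 0 → W
n=3: reaches L-position 0 → W
n=4: only reaches 2(W), 3(W), all W → L
n=5: reaches L-position 0 → W
n=6: reaches L-position 4 → W
n=7: reaches L-position 0 → W
n=8: reaches L-position 4 → W
n=9: only reaches 6(W), 8(W), all W → L
n=10: reaches L-position 9 → W
n=11: reaches L-position 0 → W
n=12: reaches L-position 9 → W
n=13: reaches L-position 0 → W
n=14: only reaches 7(W), 12(W), 13(W), all W → L
n=15: reaches L-position 14 → W
n=16: reaches L-position 14 → W
n=17: reaches L-position 0 → W
n=18: reaches L-position 9 → W
n=19: reaches L-position 0 → W
n=20: only reaches 10(W), 15(W), 16(W), 18(W), 19(W), all W → L
n=21: reaches L-position 14 → W
The starting position 21 is W: Player 1 should move to 14, handing over an L position.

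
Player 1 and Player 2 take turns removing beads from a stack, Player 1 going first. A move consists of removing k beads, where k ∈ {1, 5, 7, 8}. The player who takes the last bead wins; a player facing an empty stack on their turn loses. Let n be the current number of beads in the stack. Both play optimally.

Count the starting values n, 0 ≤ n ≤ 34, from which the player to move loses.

Build the W/L table. Terminal = L. A non-terminal position is W if it has a move to some L; otherwise it is L.
n=0: no move → L
n=1: W (go to 0, an L position)
n=2: L (sole option 1(W) is W)
n=3: W (go to 2, an L position)
n=4: L (sole option 3(W) is W)
n=5: W (go to 4, an L position)
n=6: L (options 5(W), 1(W) are all W)
n=7: W (go to 6, an L position)
n=8: W (go to 0, an L position)
n=9: W (go to 4, an L position)
n=10: W (go to 2, an L position)
n=11: W (go to 6, an L position)
n=12: W (go to 4, an L position)
n=13: W (go to 6, an L position)
n=14: W (go to 6, an L position)
n=15: L (options 14(W), 10(W), 8(W), 7(W) are all W)
n=16: W (go to 15, an L position)
n=17: L (options 16(W), 12(W), 10(W), 9(W) are all W)
n=18: W (go to 17, an L position)
n=19: L (options 18(W), 14(W), 12(W), 11(W) are all W)
n=20: W (go to 19, an L position)
n=21: L (options 20(W), 16(W), 14(W), 13(W) are all W)
n=22: W (go to 21, an L position)
n=23: W (go to 15, an L position)
n=24: W (go to 19, an L position)
n=25: W (go to 17, an L position)
n=26: W (go to 21, an L position)
n=27: W (go to 19, an L position)
n=28: W (go to 21, an L position)
n=29: W (go to 21, an L position)
n=30: L (options 29(W), 25(W), 23(W), 22(W) are all W)
n=31: W (go to 30, an L position)
n=32: L (options 31(W), 27(W), 25(W), 24(W) are all W)
n=33: W (go to 32, an L position)
n=34: L (options 33(W), 29(W), 27(W), 26(W) are all W)
L entries with 0 ≤ n ≤ 34: n = 0, 2, 4, 6, 15, 17, 19, 21, 30, 32, 34; that makes 11.

11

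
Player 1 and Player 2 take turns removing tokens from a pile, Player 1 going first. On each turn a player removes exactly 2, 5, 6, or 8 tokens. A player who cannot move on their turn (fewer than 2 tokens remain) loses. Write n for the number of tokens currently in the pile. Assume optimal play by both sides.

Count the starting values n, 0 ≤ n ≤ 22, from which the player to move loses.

Use the standard recursion: the mover loses at a terminal position; elsewhere, the mover wins exactly when some move hands the opponent an L position.
n=0: no move → L
n=1: no move → L
n=2: W (go to 0, an L position)
n=3: W (go to 1, an L position)
n=4: L (sole option 2(W) is W)
n=5: W (go to 0, an L position)
n=6: W (go to 4, an L position)
n=7: W (go to 1, an L position)
n=8: W (go to 0, an L position)
n=9: W (go to 4, an L position)
n=10: W (go to 4, an L position)
n=11: L (options 9(W), 6(W), 5(W), 3(W) are all W)
n=12: W (go to 4, an L position)
n=13: W (go to 11, an L position)
n=14: L (options 12(W), 9(W), 8(W), 6(W) are all W)
n=15: L (options 13(W), 10(W), 9(W), 7(W) are all W)
n=16: W (go to 14, an L position)
n=17: W (go to 15, an L position)
n=18: L (options 16(W), 13(W), 12(W), 10(W) are all W)
n=19: W (go to 14, an L position)
n=20: W (go to 18, an L position)
n=21: W (go to 15, an L position)
n=22: W (go to 14, an L position)
L entries with 0 ≤ n ≤ 22: n = 0, 1, 4, 11, 14, 15, 18; that makes 7.

7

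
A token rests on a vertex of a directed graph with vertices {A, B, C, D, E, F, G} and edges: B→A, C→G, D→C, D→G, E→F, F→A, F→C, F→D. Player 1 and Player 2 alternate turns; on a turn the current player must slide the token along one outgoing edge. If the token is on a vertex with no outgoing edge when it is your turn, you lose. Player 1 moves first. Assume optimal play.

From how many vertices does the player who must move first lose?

3

Classify positions by backward induction: terminal positions (no move available) are L. From any other position, the mover wins iff some move reaches an L.
Every edge goes from a vertex to one that appears earlier in the order A, G, C, D, B, F, E, so processing vertices in that order labels each vertex after all of its successors.
A: no outgoing edge → L
G: no outgoing edge → L
C: reaches L-position G → W
D: reaches L-position G → W
B: reaches L-position A → W
F: reaches L-position A → W
E: only reaches F(W), which is W → L
The L vertices are A, E, G; that is 3 in all.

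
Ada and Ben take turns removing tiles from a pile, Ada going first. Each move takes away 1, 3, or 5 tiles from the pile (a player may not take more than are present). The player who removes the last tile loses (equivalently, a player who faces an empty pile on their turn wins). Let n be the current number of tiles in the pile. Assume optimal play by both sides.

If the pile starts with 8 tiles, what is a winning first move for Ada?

Remove 1, leaving 7.

Classify positions by backward induction: terminal positions (no move available) are W. From any other position, the mover wins iff some move reaches an L.
n=0: no move; the opponent has just taken the last tile and therefore loses → W
n=1: →0(W) only, which is W, so L
n=2: →1(L), so W
n=3: →2(W), 0(W) — all W, so L
n=4: →3(L), so W
n=5: →4(W), 2(W), 0(W) — all W, so L
n=6: →5(L), so W
n=7: →6(W), 4(W), 2(W) — all W, so L
n=8: →7(L), so W
From 8, the L positions reachable in one move are: 7, 5, 3. Any move reaching one of these is winning.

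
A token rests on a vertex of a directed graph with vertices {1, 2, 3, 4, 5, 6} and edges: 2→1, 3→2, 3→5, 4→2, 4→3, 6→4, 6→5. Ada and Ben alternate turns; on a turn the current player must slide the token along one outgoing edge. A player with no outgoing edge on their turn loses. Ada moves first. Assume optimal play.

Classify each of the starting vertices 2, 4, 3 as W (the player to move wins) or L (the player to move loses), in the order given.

Use the standard recursion: the mover loses at a terminal position; elsewhere, the mover wins exactly when some move hands the opponent an L position.
Every edge goes from a vertex to one that appears earlier in the order 1, 5, 2, 3, 4, 6, so processing vertices in that order labels each vertex after all of its successors.
1: no outgoing edge → L
5: no outgoing edge → L
2: W (go to 1, an L position)
3: W (go to 5, an L position)
4: L (options 3(W), 2(W) are all W)
6: W (go to 4, an L position)

2: W, 4: L, 3: W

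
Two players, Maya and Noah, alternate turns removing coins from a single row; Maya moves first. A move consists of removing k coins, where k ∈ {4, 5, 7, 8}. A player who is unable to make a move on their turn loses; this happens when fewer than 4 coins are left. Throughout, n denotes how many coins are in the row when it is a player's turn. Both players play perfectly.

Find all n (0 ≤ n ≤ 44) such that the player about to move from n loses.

Work bottom-up. With no move the player to move loses. Otherwise the position is W if at least one move leads to an L position for the opponent, and L if every move leads to a W.
n=0: no move → L
n=1: no move → L
n=2: no move → L
n=3: no move → L
n=4: can move to 0, which is L ⇒ W
n=5: can move to 1, which is L ⇒ W
n=6: can move to 2, which is L ⇒ W
n=7: can move to 3, which is L ⇒ W
n=8: can move to 3, which is L ⇒ W
n=9: can move to 2, which is L ⇒ W
n=10: can move to 3, which is L ⇒ W
n=11: can move to 3, which is L ⇒ W
n=12: moves to 8(W), 7(W), 5(W), 4(W); every one is W ⇒ L
n=13: moves to 9(W), 8(W), 6(W), 5(W); every one is W ⇒ L
n=14: moves to 10(W), 9(W), 7(W), 6(W); every one is W ⇒ L
n=15: moves to 11(W), 10(W), 8(W), 7(W); every one is W ⇒ L
n=16: can move to 12, which is L ⇒ W
n=17: can move to 13, which is L ⇒ W
n=18: can move to 14, which is L ⇒ W
n=19: can move to 15, which is L ⇒ W
n=20: can move to 15, which is L ⇒ W
n=21: can move to 14, which is L ⇒ W
n=22: can move to 15, which is L ⇒ W
n=23: can move to 15, which is L ⇒ W
n=24: moves to 20(W), 19(W), 17(W), 16(W); every one is W ⇒ L
n=25: moves to 21(W), 20(W), 18(W), 17(W); every one is W ⇒ L
n=26: moves to 22(W), 21(W), 19(W), 18(W); every one is W ⇒ L
n=27: moves to 23(W), 22(W), 20(W), 19(W); every one is W ⇒ L
n=28: can move to 24, which is L ⇒ W
n=29: can move to 25, which is L ⇒ W
n=30: can move to 26, which is L ⇒ W
n=31: can move to 27, which is L ⇒ W
n=32: can move to 27, which is L ⇒ W
n=33: can move to 26, which is L ⇒ W
n=34: can move to 27, which is L ⇒ W
n=35: can move to 27, which is L ⇒ W
n=36: moves to 32(W), 31(W), 29(W), 28(W); every one is W ⇒ L
n=37: moves to 33(W), 32(W), 30(W), 29(W); every one is W ⇒ L
n=38: moves to 34(W), 33(W), 31(W), 30(W); every one is W ⇒ L
n=39: moves to 35(W), 34(W), 32(W), 31(W); every one is W ⇒ L
n=40: can move to 36, which is L ⇒ W
n=41: can move to 37, which is L ⇒ W
n=42: can move to 38, which is L ⇒ W
n=43: can move to 39, which is L ⇒ W
n=44: can move to 39, which is L ⇒ W
Reading off the rows marked L gives the requested list; there are 16 such values of n.

0, 1, 2, 3, 12, 13, 14, 15, 24, 25, 26, 27, 36, 37, 38, 39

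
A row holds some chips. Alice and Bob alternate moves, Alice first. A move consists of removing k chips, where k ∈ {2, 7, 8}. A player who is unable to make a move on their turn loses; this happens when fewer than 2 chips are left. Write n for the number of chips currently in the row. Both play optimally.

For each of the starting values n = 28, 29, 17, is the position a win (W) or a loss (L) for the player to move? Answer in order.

28: W, 29: L, 17: W

Positions with no move are L. A position that does have a move is losing for the player to move precisely when every available move leads to a winning position for the opponent. Fill in the labels:
n=0: no move → L
n=1: no move → L
n=2: →0(L), so W
n=3: →1(L), so W
n=4: →2(W) only, which is W, so L
n=5: →3(W) only, which is W, so L
n=6: →4(L), so W
n=7: →5(L), so W
n=8: →1(L), so W
n=9: →1(L), so W
n=10: →8(W), 3(W), 2(W) — all W, so L
n=11: →4(L), so W
n=12: →10(L), so W
n=13: →5(L), so W
n=14: →12(W), 7(W), 6(W) — all W, so L
n=15: →13(W), 8(W), 7(W) — all W, so L
n=16: →14(L), so W
n=17: →15(L), so W
n=18: →10(L), so W
n=19: →17(W), 12(W), 11(W) — all W, so L
n=20: →18(W), 13(W), 12(W) — all W, so L
n=21: →19(L), so W
n=22: →20(L), so W
n=23: →15(L), so W
n=24: →22(W), 17(W), 16(W) — all W, so L
n=25: →23(W), 18(W), 17(W) — all W, so L
n=26: →24(L), so W
n=27: →25(L), so W
n=28: →20(L), so W
n=29: →27(W), 22(W), 21(W) — all W, so L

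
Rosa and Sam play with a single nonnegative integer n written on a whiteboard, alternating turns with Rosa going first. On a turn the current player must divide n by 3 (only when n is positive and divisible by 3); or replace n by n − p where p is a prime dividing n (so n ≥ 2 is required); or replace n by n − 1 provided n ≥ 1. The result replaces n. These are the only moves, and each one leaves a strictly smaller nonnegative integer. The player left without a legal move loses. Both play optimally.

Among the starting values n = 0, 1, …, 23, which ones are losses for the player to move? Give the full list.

Work bottom-up. With no move the player to move loses. Otherwise the position is W if at least one move leads to an L position for the opponent, and L if every move leads to a W.
n=0: no move → L
n=1: can move to 0, which is L ⇒ W
n=2: can move to 0, which is L ⇒ W
n=3: can move to 0, which is L ⇒ W
n=4: moves to 2(W), 3(W); every one is W ⇒ L
n=5: can move to 0, which is L ⇒ W
n=6: can move to 4, which is L ⇒ W
n=7: can move to 0, which is L ⇒ W
n=8: moves to 6(W), 7(W); every one is W ⇒ L
n=9: can move to 8, which is L ⇒ W
n=10: can move to 8, which is L ⇒ W
n=11: can move to 0, which is L ⇒ W
n=12: can move to 4, which is L ⇒ W
n=13: can move to 0, which is L ⇒ W
n=14: moves to 7(W), 12(W), 13(W); every one is W ⇒ L
n=15: can move to 14, which is L ⇒ W
n=16: can move to 14, which is L ⇒ W
n=17: can move to 0, which is L ⇒ W
n=18: moves to 6(W), 15(W), 16(W), 17(W); every one is W ⇒ L
n=19: can move to 0, which is L ⇒ W
n=20: can move to 18, which is L ⇒ W
n=21: can move to 14, which is L ⇒ W
n=22: moves to 11(W), 20(W), 21(W); every one is W ⇒ L
n=23: can move to 0, which is L ⇒ W
Reading off the rows marked L gives the requested list; there are 6 such values of n.

0, 4, 8, 14, 18, 22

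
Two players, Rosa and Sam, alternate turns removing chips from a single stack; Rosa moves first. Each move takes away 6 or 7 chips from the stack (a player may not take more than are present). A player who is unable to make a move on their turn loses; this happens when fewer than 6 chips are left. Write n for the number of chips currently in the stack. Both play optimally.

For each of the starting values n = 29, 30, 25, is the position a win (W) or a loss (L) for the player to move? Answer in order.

Work bottom-up. With no move the player to move loses. Otherwise the position is W if at least one move leads to an L position for the opponent, and L if every move leads to a W.
n=0: no move → L
n=1: no move → L
n=2: no move → L
n=3: no move → L
n=4: no move → L
n=5: no move → L
n=6: can move to 0, which is L ⇒ W
n=7: can move to 1, which is L ⇒ W
n=8: can move to 2, which is L ⇒ W
n=9: can move to 3, which is L ⇒ W
n=10: can move to 4, which is L ⇒ W
n=11: can move to 5, which is L ⇒ W
n=12: can move to 5, which is L ⇒ W
n=13: moves to 7(W), 6(W); every one is W ⇒ L
n=14: moves to 8(W), 7(W); every one is W ⇒ L
n=15: moves to 9(W), 8(W); every one is W ⇒ L
n=16: moves to 10(W), 9(W); every one is W ⇒ L
n=17: moves to 11(W), 10(W); every one is W ⇒ L
n=18: moves to 12(W), 11(W); every one is W ⇒ L
n=19: can move to 13, which is L ⇒ W
n=20: can move to 14, which is L ⇒ W
n=21: can move to 15, which is L ⇒ W
n=22: can move to 16, which is L ⇒ W
n=23: can move to 17, which is L ⇒ W
n=24: can move to 18, which is L ⇒ W
n=25: can move to 18, which is L ⇒ W
n=26: moves to 20(W), 19(W); every one is W ⇒ L
n=27: moves to 21(W), 20(W); every one is W ⇒ L
n=28: moves to 22(W), 21(W); every one is W ⇒ L
n=29: moves to 23(W), 22(W); every one is W ⇒ L
n=30: moves to 24(W), 23(W); every one is W ⇒ L

29: L, 30: L, 25: W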